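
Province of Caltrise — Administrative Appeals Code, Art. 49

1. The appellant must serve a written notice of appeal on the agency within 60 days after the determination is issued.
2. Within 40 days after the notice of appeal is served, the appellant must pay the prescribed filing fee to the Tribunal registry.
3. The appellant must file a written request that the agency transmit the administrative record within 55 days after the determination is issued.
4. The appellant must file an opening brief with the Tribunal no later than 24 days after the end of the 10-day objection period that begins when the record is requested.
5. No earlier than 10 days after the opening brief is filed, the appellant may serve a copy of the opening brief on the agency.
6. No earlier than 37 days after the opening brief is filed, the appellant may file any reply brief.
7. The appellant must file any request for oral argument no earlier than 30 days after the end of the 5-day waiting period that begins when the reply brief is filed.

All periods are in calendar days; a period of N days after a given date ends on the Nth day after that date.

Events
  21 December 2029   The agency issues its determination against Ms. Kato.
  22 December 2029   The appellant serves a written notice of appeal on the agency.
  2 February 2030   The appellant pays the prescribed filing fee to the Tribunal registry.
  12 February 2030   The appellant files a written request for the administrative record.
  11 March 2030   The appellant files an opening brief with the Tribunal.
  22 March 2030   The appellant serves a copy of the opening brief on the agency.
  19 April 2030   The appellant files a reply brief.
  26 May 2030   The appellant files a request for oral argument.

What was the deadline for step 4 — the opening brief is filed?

18 March 2030

The record is requested on 12 February 2030; the 10-day objection period therefore ends 22 February 2030, and step 4 runs from that date. 24 days after 22 February 2030 is 18 March 2030.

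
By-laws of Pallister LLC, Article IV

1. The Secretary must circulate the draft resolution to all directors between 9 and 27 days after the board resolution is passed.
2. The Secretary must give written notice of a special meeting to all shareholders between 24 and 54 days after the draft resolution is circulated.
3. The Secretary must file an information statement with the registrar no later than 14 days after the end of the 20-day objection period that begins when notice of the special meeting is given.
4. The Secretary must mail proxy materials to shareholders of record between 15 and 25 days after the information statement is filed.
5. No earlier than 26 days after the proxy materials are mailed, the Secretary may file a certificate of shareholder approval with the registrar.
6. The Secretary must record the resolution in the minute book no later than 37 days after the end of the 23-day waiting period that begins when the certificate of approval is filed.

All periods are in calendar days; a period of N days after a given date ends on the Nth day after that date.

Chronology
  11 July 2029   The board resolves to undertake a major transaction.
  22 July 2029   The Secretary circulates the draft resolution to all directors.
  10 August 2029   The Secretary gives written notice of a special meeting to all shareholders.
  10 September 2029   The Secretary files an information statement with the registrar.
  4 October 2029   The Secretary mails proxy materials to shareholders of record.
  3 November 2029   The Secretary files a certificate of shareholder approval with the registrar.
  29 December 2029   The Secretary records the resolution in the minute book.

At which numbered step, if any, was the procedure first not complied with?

Step 1: the window is 9–27 days after 11 July 2029 (when the board resolution is passed), so 20 July 2029 through 7 August 2029; done 22 July 2029, which is between those dates.
Step 2: the window is 24–54 days after 22 July 2029 (when the draft resolution is circulated), so 15 August 2029 through 14 September 2029; 10 August 2029 is 5 days too early.
The analysis stops there.

Step 2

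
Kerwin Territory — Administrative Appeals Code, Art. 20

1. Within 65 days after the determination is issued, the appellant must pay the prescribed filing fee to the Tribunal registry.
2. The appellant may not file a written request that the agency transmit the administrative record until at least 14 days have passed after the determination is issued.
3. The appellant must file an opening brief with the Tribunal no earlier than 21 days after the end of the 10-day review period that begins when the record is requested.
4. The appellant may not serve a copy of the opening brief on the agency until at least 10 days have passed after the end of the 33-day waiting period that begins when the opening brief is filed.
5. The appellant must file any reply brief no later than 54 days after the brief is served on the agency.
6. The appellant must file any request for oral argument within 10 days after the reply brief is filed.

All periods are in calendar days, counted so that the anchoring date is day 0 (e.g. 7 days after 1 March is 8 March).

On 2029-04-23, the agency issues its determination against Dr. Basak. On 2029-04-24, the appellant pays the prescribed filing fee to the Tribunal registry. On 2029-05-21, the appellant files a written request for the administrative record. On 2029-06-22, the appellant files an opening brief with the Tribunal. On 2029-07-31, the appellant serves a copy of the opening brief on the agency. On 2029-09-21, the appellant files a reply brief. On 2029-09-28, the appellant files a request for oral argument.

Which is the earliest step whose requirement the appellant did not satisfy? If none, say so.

Step 4

(1) due by 2029-04-23 + 65 days = 2029-06-27; 2029-04-24 is within that limit.
(2) permitted from 2029-04-23 + 14 days = 2029-05-07 onward; done 2029-05-21, after the minimum wait.
(3) permitted from 2029-05-31 + 21 days = 2029-06-21 onward; 2029-06-22 is on or after that date.
(4) permitted from 2029-07-25 + 10 days = 2029-08-04 onward; done 2029-07-31 — 4 days too early.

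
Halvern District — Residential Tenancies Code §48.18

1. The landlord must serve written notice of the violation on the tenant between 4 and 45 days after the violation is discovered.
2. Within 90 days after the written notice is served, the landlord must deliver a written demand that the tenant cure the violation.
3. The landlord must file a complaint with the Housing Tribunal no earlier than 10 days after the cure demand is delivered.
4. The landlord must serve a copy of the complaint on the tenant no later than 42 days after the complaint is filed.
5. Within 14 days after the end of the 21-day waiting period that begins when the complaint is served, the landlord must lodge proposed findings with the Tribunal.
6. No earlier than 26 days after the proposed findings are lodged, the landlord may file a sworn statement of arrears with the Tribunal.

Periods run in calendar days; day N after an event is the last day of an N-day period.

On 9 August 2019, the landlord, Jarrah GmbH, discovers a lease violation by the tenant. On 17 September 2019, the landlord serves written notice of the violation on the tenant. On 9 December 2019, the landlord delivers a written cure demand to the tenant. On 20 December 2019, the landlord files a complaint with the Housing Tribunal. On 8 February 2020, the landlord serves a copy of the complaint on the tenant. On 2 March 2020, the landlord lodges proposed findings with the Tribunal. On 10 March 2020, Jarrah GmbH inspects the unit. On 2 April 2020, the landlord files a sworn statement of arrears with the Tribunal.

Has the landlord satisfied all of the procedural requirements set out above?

No

(1) the permitted window runs from 9 August 2019 + 4 = 13 August 2019 to 9 August 2019 + 45 = 23 September 2019; done 17 September 2019, which is between those dates.
(2) due by 17 September 2019 + 90 days = 16 December 2019; 9 December 2019 is within that limit.
(3) permitted from 9 December 2019 + 10 days = 19 December 2019 onward; 20 December 2019 is on or after that date.
(4) due by 20 December 2019 + 42 days = 31 January 2020; done 8 February 2020 — 8 days late.
That is the first point of non-compliance.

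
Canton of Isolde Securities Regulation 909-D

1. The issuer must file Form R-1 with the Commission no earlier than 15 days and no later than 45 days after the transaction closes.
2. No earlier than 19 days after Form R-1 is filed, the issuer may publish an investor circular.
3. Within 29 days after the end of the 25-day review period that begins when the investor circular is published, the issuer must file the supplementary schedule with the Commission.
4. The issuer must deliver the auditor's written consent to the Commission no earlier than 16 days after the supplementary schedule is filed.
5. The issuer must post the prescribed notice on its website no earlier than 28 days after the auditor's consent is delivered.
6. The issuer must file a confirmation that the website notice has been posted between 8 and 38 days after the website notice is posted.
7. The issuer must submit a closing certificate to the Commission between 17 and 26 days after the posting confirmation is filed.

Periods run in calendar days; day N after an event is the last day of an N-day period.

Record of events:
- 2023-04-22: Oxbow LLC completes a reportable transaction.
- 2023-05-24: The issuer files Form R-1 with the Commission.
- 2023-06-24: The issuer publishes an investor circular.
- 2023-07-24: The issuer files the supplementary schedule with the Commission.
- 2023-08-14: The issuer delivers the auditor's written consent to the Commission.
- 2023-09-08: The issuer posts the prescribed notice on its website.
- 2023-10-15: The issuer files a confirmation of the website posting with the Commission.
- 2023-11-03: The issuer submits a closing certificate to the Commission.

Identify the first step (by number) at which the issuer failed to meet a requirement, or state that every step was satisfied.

(1) the permitted window runs from 2023-04-22 + 15 = 2023-05-07 to 2023-04-22 + 45 = 2023-06-06; done 2023-05-24, which is between those dates.
(2) permitted from 2023-05-24 + 19 days = 2023-06-12 onward; 2023-06-24 is on or after that date.
(3) due by 2023-07-19 + 29 days = 2023-08-17; done 2023-07-24 — timely.
(4) permitted from 2023-07-24 + 16 days = 2023-08-09 onward; done 2023-08-14, after the minimum wait.
(5) permitted from 2023-08-14 + 28 days = 2023-09-11 onward; 2023-09-08 is 3 days before the earliest permitted date.

Step 5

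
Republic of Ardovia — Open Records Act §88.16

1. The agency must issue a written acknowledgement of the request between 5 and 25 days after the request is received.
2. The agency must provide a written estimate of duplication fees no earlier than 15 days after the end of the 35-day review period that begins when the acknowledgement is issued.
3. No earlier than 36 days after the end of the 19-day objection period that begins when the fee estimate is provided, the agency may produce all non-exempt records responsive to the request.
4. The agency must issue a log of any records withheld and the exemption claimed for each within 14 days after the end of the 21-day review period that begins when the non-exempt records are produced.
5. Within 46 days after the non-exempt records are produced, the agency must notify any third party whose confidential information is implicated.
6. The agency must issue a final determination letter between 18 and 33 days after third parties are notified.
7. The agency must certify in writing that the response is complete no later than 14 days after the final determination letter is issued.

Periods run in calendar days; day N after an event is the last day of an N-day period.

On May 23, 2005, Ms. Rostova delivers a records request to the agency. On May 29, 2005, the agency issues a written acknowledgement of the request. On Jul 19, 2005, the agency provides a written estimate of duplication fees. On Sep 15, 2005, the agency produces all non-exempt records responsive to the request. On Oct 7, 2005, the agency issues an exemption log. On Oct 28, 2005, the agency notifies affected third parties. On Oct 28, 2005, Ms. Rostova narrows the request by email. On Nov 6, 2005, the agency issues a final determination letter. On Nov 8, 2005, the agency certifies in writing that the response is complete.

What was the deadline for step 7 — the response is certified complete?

Nov 20, 2005

Step 7 runs from Nov 6, 2005, when the final determination letter is issued. 14 days after Nov 6, 2005 is Nov 20, 2005.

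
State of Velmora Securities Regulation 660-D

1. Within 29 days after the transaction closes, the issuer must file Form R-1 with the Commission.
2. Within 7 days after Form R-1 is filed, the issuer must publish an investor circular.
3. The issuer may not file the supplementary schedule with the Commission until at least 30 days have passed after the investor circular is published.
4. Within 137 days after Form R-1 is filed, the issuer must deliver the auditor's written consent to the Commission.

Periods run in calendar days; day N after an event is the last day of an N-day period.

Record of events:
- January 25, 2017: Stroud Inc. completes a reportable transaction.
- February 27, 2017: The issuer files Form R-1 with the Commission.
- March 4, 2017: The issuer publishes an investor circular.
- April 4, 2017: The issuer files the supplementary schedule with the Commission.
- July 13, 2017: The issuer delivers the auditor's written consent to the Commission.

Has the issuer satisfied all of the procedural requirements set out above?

Step 1 — counting 29 days from January 25, 2017 (when the transaction closes) gives a deadline of February 23, 2017; done February 27, 2017 — 4 days late.
That is the first point of non-compliance.

No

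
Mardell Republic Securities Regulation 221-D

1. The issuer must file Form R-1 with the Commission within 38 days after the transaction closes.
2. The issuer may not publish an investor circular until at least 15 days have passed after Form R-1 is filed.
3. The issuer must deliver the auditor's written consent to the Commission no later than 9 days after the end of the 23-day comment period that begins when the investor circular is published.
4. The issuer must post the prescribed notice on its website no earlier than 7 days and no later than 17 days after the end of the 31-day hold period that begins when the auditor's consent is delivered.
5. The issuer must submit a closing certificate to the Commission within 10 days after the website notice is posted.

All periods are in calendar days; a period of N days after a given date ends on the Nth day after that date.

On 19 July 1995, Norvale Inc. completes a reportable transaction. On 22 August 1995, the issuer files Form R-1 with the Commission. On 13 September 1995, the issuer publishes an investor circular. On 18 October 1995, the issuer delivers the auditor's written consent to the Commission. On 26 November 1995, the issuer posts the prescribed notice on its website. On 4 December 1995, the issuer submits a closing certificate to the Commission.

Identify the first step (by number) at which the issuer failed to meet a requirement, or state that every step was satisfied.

Step 1: 38 days after 19 July 1995 (when the transaction closes) is 26 August 1995; completed 22 August 1995, before the deadline.
Step 2: the earliest permitted date is 15 days after 22 August 1995 (when Form R-1 is filed), i.e. 6 September 1995; done 13 September 1995 — permitted.
Step 3: 9 days after 6 October 1995 (end of the 23-day comment period, which began when the investor circular is published on 13 September 1995) is 15 October 1995; 18 October 1995 misses that deadline by 3 days.
That is the first point of non-compliance.

Step 3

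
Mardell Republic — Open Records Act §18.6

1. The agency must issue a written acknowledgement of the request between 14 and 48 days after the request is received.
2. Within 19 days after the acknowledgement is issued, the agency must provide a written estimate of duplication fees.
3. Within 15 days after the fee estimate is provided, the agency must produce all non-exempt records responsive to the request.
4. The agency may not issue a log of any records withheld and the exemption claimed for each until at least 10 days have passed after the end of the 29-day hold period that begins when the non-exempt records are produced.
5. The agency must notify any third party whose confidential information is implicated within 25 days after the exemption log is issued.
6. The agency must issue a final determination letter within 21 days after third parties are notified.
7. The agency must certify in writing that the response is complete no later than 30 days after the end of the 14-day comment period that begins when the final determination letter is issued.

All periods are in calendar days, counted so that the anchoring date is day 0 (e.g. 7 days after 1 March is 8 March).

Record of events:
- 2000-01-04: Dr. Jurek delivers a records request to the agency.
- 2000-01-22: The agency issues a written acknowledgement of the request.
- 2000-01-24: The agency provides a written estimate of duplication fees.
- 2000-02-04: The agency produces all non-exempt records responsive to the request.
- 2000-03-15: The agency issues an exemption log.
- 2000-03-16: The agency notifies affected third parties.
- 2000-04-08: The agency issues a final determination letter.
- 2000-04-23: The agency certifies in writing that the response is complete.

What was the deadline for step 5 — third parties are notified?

2000-04-09

Step 5 runs from 2000-03-15, when the exemption log is issued. 25 days after 2000-03-15 is 2000-04-09.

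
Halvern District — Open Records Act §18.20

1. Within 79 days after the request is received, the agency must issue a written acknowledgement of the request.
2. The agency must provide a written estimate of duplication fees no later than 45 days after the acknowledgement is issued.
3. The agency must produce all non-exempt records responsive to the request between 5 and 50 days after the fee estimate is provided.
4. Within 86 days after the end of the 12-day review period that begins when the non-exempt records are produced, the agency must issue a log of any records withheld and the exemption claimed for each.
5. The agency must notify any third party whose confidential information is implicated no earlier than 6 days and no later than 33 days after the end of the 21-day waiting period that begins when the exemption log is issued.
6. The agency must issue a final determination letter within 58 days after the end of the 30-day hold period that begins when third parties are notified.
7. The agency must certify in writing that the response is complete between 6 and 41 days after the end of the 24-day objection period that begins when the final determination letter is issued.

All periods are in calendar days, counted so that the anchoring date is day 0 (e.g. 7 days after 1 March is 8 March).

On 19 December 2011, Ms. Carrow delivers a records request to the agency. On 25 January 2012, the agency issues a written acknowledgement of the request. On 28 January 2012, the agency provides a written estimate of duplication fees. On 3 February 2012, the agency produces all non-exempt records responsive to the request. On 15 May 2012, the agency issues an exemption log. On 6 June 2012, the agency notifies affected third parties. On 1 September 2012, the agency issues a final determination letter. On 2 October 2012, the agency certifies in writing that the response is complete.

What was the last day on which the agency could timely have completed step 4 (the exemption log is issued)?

11 May 2012

The non-exempt records are produced on 3 February 2012; the 12-day review period therefore ends 15 February 2012, and step 4 runs from that date. 86 days after 15 February 2012 is 11 May 2012.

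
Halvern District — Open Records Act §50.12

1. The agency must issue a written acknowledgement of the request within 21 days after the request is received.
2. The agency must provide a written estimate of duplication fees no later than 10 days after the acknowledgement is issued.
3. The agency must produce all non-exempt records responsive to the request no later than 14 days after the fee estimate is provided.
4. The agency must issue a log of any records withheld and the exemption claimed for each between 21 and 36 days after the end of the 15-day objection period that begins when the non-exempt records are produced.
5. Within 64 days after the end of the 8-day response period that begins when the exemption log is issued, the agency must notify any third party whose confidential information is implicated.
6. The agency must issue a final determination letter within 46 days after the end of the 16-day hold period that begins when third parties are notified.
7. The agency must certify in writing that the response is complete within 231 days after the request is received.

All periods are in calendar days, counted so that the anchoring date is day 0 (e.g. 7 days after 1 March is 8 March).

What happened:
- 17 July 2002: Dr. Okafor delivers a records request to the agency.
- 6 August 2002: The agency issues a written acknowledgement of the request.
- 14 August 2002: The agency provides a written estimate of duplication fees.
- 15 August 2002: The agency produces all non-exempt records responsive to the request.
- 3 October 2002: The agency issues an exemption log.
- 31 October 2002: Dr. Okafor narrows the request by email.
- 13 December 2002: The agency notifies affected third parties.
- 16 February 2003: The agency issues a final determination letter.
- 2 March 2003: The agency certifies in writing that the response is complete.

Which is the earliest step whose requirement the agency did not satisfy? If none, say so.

Step 6

Step 1 — counting 21 days from 17 July 2002 (when the request is received) gives a deadline of 7 August 2002; completed 6 August 2002, before the deadline.
Step 2 — counting 10 days from 6 August 2002 (when the acknowledgement is issued) gives a deadline of 16 August 2002; completed 14 August 2002, before the deadline.
Step 3 — counting 14 days from 14 August 2002 (when the fee estimate is provided) gives a deadline of 28 August 2002; completed 15 August 2002, before the deadline.
Step 4 — 21 and 36 days from 30 August 2002 (end of the 15-day objection period, which began when the non-exempt records are produced on 15 August 2002) are 20 September 2002 and 5 October 2002 respectively; done 3 October 2002, which is between those dates.
Step 5 — counting 64 days from 11 October 2002 (end of the 8-day response period, which began when the exemption log is issued on 3 October 2002) gives a deadline of 14 December 2002; 13 December 2002 is within that limit.
Step 6 — counting 46 days from 29 December 2002 (end of the 16-day hold period, which began when third parties are notified on 13 December 2002) gives a deadline of 13 February 2003; done 16 February 2003 — 3 days late.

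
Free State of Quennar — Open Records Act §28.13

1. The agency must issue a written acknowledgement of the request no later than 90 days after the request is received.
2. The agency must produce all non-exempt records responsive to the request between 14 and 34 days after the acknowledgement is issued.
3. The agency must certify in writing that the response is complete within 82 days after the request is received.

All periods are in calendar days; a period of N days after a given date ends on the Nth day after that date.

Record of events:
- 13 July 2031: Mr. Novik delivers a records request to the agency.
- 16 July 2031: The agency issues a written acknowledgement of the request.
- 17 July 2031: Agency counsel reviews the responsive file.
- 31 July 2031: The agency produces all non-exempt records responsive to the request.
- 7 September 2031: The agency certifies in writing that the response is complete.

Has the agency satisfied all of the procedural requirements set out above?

Yes

Step 1: 90 days after 13 July 2031 (when the request is received) is 11 October 2031; completed 16 July 2031, before the deadline.
Step 2: the window is 14–34 days after 16 July 2031 (when the acknowledgement is issued), so 30 July 2031 through 19 August 2031; done 31 July 2031, which is between those dates.
Step 3: 82 days after 13 July 2031 (when the request is received) is 3 October 2031; completed 7 September 2031, before the deadline.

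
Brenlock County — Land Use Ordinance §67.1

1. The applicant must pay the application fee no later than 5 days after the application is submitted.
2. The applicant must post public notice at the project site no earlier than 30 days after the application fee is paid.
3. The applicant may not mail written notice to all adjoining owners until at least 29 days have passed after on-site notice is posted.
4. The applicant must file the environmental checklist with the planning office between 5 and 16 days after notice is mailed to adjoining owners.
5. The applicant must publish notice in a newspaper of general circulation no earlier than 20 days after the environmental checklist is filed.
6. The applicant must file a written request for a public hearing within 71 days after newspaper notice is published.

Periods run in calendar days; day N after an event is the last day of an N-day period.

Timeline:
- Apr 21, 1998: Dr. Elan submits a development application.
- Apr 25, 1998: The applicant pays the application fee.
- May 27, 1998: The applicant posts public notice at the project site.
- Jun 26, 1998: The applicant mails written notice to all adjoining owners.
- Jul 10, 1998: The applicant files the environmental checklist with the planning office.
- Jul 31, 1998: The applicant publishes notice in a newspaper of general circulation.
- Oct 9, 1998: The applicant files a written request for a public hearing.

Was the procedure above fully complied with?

Yes

Step 1 — counting 5 days from Apr 21, 1998 (when the application is submitted) gives a deadline of Apr 26, 1998; completed Apr 25, 1998, before the deadline.
Step 2 — must wait 30 days from Apr 25, 1998 (when the application fee is paid), so not before May 25, 1998; done May 27, 1998 — permitted.
Step 3 — must wait 29 days from May 27, 1998 (when on-site notice is posted), so not before Jun 25, 1998; done Jun 26, 1998, after the minimum wait.
Step 4 — 5 and 16 days from Jun 26, 1998 (when notice is mailed to adjoining owners) are Jul 1, 1998 and Jul 12, 1998 respectively; Jul 10, 1998 falls inside that range.
Step 5 — must wait 20 days from Jul 10, 1998 (when the environmental checklist is filed), so not before Jul 30, 1998; Jul 31, 1998 is on or after that date.
Step 6 — counting 71 days from Jul 31, 1998 (when newspaper notice is published) gives a deadline of Oct 10, 1998; done Oct 9, 1998 — timely.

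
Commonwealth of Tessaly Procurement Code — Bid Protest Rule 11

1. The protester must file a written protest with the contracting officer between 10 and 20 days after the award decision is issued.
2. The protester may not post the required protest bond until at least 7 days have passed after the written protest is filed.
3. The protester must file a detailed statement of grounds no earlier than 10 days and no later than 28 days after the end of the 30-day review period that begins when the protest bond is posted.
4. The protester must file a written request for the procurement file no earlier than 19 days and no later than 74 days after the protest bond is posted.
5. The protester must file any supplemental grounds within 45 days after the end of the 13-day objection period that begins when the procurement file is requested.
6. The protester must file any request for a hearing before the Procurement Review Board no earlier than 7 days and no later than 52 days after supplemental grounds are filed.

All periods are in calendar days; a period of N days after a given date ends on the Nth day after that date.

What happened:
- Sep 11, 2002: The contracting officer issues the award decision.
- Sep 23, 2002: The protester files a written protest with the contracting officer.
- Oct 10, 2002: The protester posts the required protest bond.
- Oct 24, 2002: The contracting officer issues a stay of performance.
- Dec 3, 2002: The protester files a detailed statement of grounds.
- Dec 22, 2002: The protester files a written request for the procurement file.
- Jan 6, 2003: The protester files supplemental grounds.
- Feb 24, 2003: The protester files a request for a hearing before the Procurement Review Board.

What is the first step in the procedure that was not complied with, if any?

Step 1: the window is 10–20 days after Sep 11, 2002 (when the award decision is issued), so Sep 21, 2002 through Oct 1, 2002; done Sep 23, 2002, which is between those dates.
Step 2: the earliest permitted date is 7 days after Sep 23, 2002 (when the written protest is filed), i.e. Sep 30, 2002; done Oct 10, 2002 — permitted.
Step 3: the window is 10–28 days after Nov 9, 2002 (end of the 30-day review period, which began when the protest bond is posted on Oct 10, 2002), so Nov 19, 2002 through Dec 7, 2002; Dec 3, 2002 falls inside that range.
Step 4: the window is 19–74 days after Oct 10, 2002 (when the protest bond is posted), so Oct 29, 2002 through Dec 23, 2002; done Dec 22, 2002 — within the window.
Step 5: 45 days after Jan 4, 2003 (end of the 13-day objection period, which began when the procurement file is requested on Dec 22, 2002) is Feb 18, 2003; done Jan 6, 2003 — timely.
Step 6: the window is 7–52 days after Jan 6, 2003 (when supplemental grounds are filed), so Jan 13, 2003 through Feb 27, 2003; done Feb 24, 2003 — within the window.

None — every step was satisfied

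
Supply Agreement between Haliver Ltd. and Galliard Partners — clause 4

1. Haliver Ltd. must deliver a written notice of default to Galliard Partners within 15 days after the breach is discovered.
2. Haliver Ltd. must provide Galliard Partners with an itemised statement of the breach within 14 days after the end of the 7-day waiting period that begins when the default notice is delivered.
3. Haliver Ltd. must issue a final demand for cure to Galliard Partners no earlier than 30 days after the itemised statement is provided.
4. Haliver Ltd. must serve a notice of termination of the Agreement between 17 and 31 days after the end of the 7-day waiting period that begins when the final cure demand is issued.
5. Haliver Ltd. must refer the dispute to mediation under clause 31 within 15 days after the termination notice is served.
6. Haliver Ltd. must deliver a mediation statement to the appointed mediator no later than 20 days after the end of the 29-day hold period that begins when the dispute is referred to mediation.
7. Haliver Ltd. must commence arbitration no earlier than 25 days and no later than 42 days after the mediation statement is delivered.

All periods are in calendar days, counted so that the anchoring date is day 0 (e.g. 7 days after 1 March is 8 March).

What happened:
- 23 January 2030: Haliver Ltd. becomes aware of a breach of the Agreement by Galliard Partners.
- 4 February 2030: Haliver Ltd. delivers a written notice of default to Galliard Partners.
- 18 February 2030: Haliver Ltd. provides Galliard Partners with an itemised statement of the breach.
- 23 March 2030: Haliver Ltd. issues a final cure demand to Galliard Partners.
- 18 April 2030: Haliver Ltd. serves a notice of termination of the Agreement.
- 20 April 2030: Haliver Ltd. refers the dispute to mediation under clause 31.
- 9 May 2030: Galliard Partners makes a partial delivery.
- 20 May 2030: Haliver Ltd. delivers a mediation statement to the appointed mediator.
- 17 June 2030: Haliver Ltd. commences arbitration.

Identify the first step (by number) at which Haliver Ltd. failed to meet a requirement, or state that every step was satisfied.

(1) due by 23 January 2030 + 15 days = 7 February 2030; done 4 February 2030 — timely.
(2) due by 11 February 2030 + 14 days = 25 February 2030; done 18 February 2030 — timely.
(3) permitted from 18 February 2030 + 30 days = 20 March 2030 onward; done 23 March 2030, after the minimum wait.
(4) the permitted window runs from 30 March 2030 + 17 = 16 April 2030 to 30 March 2030 + 31 = 30 April 2030; done 18 April 2030 — within the window.
(5) due by 18 April 2030 + 15 days = 3 May 2030; done 20 April 2030 — timely.
(6) due by 19 May 2030 + 20 days = 8 June 2030; 20 May 2030 is within that limit.
(7) the permitted window runs from 20 May 2030 + 25 = 14 June 2030 to 20 May 2030 + 42 = 1 July 2030; 17 June 2030 falls inside that range.

None — every step was satisfied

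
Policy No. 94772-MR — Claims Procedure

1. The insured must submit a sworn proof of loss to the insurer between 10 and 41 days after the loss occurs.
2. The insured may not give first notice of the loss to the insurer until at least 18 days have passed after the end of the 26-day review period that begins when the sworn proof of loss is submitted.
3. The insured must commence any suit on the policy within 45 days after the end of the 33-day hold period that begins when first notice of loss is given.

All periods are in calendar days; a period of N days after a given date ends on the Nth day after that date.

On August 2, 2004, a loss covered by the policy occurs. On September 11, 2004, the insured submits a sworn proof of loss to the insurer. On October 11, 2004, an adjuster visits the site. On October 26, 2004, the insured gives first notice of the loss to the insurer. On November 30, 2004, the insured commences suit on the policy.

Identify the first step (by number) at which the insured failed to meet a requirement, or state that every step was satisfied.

None — every step was satisfied

(1) the permitted window runs from August 2, 2004 + 10 = August 12, 2004 to August 2, 2004 + 41 = September 12, 2004; done September 11, 2004 — within the window.
(2) permitted from October 7, 2004 + 18 days = October 25, 2004 onward; done October 26, 2004, after the minimum wait.
(3) due by November 28, 2004 + 45 days = January 12, 2005; done November 30, 2004 — timely.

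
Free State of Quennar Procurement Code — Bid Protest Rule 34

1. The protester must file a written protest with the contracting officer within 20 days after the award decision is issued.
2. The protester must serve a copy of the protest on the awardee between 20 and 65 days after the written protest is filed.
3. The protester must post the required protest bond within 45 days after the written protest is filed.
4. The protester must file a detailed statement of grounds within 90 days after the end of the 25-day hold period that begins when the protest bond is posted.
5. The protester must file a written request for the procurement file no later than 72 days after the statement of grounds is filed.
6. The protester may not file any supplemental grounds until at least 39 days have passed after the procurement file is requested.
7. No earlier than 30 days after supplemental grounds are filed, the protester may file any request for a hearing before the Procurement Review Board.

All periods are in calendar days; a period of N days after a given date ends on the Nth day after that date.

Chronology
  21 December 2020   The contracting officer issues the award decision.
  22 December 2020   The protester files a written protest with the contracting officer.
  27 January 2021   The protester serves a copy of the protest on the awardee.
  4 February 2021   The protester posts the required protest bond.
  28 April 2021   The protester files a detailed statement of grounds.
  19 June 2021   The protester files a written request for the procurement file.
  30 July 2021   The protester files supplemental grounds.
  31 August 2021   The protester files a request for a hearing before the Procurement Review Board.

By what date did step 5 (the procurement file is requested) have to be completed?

9 July 2021

Step 5 runs from 28 April 2021, when the statement of grounds is filed. 72 days after 28 April 2021 is 9 July 2021.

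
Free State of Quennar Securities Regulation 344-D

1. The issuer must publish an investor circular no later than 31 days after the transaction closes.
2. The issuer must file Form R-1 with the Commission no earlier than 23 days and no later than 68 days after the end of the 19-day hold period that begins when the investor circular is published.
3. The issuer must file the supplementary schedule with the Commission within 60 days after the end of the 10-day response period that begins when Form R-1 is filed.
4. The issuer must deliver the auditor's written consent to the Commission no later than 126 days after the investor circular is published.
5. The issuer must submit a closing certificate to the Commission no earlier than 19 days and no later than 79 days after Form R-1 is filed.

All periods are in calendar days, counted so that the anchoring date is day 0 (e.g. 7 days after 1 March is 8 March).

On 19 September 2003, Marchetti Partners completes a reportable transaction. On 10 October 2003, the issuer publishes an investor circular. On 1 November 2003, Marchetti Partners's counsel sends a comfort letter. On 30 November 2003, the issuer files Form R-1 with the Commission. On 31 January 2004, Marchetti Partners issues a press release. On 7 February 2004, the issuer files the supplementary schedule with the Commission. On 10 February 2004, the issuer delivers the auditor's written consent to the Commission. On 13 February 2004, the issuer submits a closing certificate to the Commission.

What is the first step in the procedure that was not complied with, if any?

None — every step was satisfied

Step 1: 31 days after 19 September 2003 (when the transaction closes) is 20 October 2003; 10 October 2003 is within that limit.
Step 2: the window is 23–68 days after 29 October 2003 (end of the 19-day hold period, which began when the investor circular is published on 10 October 2003), so 21 November 2003 through 5 January 2004; done 30 November 2003 — within the window.
Step 3: 60 days after 10 December 2003 (end of the 10-day response period, which began when Form R-1 is filed on 30 November 2003) is 8 February 2004; 7 February 2004 is within that limit.
Step 4: 126 days after 10 October 2003 (when the investor circular is published) is 13 February 2004; 10 February 2004 is within that limit.
Step 5: the window is 19–79 days after 30 November 2003 (when Form R-1 is filed), so 19 December 2003 through 17 February 2004; done 13 February 2004, which is between those dates.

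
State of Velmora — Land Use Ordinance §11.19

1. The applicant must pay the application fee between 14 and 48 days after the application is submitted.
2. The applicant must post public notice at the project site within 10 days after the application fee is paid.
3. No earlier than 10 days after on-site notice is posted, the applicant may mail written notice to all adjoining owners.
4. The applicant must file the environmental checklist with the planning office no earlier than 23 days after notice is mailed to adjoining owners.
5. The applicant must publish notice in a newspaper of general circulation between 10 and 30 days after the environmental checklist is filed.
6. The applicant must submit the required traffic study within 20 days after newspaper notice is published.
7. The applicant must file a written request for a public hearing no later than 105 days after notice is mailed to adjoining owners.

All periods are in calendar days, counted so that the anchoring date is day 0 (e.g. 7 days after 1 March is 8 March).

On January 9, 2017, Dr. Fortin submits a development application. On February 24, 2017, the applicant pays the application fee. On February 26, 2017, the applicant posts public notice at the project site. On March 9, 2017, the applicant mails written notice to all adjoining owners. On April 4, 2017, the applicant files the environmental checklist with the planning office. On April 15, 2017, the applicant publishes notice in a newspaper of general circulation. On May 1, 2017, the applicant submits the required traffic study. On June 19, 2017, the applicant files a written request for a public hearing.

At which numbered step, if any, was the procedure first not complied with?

Step 1 — 14 and 48 days from January 9, 2017 (when the application is submitted) are January 23, 2017 and February 26, 2017 respectively; done February 24, 2017, which is between those dates.
Step 2 — counting 10 days from February 24, 2017 (when the application fee is paid) gives a deadline of March 6, 2017; completed February 26, 2017, before the deadline.
Step 3 — must wait 10 days from February 26, 2017 (when on-site notice is posted), so not before March 8, 2017; March 9, 2017 is on or after that date.
Step 4 — must wait 23 days from March 9, 2017 (when notice is mailed to adjoining owners), so not before April 1, 2017; done April 4, 2017 — permitted.
Step 5 — 10 and 30 days from April 4, 2017 (when the environmental checklist is filed) are April 14, 2017 and May 4, 2017 respectively; done April 15, 2017, which is between those dates.
Step 6 — counting 20 days from April 15, 2017 (when newspaper notice is published) gives a deadline of May 5, 2017; done May 1, 2017 — timely.
Step 7 — counting 105 days from March 9, 2017 (when notice is mailed to adjoining owners) gives a deadline of June 22, 2017; completed June 19, 2017, before the deadline.

None — every step was satisfied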